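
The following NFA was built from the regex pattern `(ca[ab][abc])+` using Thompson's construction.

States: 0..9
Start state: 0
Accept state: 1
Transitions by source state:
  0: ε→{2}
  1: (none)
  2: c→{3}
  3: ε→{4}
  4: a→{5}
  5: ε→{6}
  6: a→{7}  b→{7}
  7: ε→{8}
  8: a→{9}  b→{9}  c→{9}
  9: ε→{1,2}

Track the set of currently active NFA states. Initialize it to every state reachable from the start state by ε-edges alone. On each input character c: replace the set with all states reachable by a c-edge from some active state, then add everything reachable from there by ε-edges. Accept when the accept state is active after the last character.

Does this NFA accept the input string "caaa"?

initial (ε-close {0}): {0,2}
'c' @ 1: {3,4}
'a' @ 2: {5,6}
'a' @ 3: {7,8}
'a' @ 4: {1,2,9}  [accepting]
after full input: {1,2,9}  (accept=1 in)

Answer: ACCEPT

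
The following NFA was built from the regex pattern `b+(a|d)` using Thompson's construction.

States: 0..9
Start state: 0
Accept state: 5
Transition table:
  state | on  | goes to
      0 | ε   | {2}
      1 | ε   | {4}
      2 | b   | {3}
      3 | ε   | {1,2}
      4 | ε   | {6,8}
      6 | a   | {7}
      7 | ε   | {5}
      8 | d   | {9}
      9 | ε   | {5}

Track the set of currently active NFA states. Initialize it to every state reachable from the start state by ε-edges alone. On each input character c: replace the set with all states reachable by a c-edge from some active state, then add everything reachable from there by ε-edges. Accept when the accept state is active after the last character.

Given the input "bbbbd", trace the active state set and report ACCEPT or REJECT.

Answer: ACCEPT

Derivation:
S₀ = ε-closure({0}) = {0,2}
'b' @ 1: {1,2,3,4,6,8}
'b' @ 2: {1,2,3,4,6,8}
'b' @ 3: {1,2,3,4,6,8}
'b' @ 4: {1,2,3,4,6,8}
'd' @ 5: {5,9}  (accept∈set)
after full input: {5,9}  (accept=5 in)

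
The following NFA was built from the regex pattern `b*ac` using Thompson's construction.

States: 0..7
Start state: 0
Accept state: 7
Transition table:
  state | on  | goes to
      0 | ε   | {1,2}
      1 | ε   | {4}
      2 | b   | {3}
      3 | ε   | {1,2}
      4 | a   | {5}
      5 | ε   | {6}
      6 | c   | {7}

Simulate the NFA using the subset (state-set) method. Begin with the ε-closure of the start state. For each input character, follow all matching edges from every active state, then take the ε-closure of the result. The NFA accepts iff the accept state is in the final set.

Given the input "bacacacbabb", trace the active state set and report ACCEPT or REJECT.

Answer: REJECT

Steps:
S₀ = ε-closure({0}) = {0,1,2,4}
'b' @ 1: {1,2,3,4}
'a' @ 2: {5,6}
'c' @ 3: {7}  ✓accept
'a' @ 4: {}  — state set empty
rest 'cacbabb' ignored (set empty)
after full input: {}  (accept=7 not in)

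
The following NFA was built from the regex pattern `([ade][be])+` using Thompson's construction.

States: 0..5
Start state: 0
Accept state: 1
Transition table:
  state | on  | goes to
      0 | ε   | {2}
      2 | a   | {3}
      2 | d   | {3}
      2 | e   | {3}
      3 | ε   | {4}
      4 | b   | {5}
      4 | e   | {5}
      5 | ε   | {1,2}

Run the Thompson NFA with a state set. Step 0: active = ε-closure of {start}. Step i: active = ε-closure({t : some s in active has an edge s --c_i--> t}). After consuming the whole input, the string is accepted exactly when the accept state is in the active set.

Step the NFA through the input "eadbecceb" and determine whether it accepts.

Answer: REJECT

Trace:
start: ε-closure({0}) = {0,2}
'e' @ 1: {3,4}
'a' @ 2: {}  — state set empty
rest 'dbecceb' ignored (set empty)
end set {} — state 1 not in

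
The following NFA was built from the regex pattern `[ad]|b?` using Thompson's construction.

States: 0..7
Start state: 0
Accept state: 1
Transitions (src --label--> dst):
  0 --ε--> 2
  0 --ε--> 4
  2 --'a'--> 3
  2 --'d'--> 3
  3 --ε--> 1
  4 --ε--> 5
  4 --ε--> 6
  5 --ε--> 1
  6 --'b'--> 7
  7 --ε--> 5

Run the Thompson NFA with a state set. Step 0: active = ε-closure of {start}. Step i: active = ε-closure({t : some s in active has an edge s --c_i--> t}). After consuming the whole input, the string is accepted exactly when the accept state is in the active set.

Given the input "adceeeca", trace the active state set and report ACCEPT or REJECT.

start: ε-closure({0}) = {0,1,2,4,5,6}
'a' @ 1: {1,3}  (accept∈set)
'd' @ 2: {}  — dead — no transitions
rest 'ceeeca' ignored (set empty)
end set {} — state 1 not in

Answer: REJECT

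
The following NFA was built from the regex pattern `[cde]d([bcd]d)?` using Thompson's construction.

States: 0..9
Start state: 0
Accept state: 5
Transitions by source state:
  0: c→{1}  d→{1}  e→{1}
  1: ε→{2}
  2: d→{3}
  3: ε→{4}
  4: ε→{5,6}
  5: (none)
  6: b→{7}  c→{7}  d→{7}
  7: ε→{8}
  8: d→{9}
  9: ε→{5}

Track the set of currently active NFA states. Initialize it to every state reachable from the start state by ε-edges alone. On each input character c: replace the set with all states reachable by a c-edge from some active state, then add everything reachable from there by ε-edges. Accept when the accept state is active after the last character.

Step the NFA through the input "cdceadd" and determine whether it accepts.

start: ε-closure({0}) = {0}
'c' @ 1: {1,2}
'd' @ 2: {3,4,5,6}  ✓accept
'c' @ 3: {7,8}
'e' @ 4: {}  — state set empty
rest 'add' ignored (set empty)
end set {} — state 5 not in

Answer: REJECT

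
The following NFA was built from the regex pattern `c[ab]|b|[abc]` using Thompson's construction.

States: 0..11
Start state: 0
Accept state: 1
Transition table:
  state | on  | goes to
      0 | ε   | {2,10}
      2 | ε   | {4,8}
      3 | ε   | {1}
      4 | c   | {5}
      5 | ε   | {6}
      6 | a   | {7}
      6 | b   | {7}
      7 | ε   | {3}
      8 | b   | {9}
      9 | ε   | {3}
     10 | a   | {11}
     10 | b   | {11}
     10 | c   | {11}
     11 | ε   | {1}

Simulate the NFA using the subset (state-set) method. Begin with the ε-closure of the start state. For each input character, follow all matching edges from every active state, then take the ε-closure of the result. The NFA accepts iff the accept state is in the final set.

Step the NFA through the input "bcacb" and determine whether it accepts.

Answer: REJECT

Derivation:
initial (ε-close {0}): {0,2,4,8,10}
'b' @ 1: {1,3,9,11}  ✓accept
'c' @ 2: {}  — state set empty
rest 'acb' ignored (set empty)
after full input: {}  (accept=1 not in)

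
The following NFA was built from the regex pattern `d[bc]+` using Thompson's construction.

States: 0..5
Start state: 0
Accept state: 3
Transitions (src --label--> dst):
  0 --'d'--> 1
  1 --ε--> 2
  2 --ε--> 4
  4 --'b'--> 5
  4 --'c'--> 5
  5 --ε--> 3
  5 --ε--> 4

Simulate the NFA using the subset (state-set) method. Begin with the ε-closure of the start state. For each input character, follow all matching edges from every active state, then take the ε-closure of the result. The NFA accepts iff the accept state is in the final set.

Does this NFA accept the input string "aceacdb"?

S₀ = ε-closure({0}) = {0}
'a' @ 1: {}  — no active states
rest 'ceacdb' ignored (set empty)
after full input: {}  (accept=3 not in)

Answer: REJECT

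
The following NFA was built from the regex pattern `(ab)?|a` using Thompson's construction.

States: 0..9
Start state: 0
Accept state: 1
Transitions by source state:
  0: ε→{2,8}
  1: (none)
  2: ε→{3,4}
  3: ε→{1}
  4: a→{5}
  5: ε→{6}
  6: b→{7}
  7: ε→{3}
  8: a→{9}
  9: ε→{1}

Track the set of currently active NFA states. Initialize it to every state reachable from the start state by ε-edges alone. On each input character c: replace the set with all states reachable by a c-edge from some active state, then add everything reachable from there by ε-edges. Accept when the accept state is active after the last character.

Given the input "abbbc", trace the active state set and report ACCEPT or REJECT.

start: ε-closure({0}) = {0,1,2,3,4,8}
'a' @ 1: {1,5,6,9}  (accept∈set)
'b' @ 2: {1,3,7}  (accept∈set)
'b' @ 3: {}  — dead — no transitions
rest 'bc' ignored (set empty)
after full input: {}  (accept=1 not in)

Answer: REJECT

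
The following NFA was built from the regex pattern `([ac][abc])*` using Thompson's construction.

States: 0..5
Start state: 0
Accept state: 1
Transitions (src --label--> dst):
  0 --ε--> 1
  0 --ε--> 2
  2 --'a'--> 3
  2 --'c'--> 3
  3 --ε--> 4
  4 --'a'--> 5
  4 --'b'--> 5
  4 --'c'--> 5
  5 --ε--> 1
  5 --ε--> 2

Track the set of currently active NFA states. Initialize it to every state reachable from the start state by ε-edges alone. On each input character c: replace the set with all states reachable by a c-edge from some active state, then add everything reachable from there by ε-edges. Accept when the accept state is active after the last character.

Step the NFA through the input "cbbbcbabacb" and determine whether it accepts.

initial (ε-close {0}): {0,1,2}
'c' @ 1: {3,4}
'b' @ 2: {1,2,5}  [accepting]
'b' @ 3: {}  — state set empty
rest 'bcbabacb' ignored (set empty)
after full input: {}  (accept=1 not in)

Answer: REJECT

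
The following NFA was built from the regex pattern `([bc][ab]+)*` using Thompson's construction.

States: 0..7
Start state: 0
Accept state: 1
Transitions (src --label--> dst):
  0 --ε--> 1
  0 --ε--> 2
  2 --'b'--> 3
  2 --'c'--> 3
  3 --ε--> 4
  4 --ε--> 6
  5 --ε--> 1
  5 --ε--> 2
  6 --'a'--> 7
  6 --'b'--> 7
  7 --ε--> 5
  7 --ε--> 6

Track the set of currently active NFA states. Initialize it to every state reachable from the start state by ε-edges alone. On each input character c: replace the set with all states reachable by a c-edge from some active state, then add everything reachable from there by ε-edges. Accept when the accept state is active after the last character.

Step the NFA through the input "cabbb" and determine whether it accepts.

start: ε-closure({0}) = {0,1,2}
'c' @ 1: {3,4,6}
'a' @ 2: {1,2,5,6,7}  [accepting]
'b' @ 3: {1,2,3,4,5,6,7}  [accepting]
'b' @ 4: {1,2,3,4,5,6,7}  [accepting]
'b' @ 5: {1,2,3,4,5,6,7}  [accepting]
after full input: {1,2,3,4,5,6,7}  (accept=1 in)

Answer: ACCEPT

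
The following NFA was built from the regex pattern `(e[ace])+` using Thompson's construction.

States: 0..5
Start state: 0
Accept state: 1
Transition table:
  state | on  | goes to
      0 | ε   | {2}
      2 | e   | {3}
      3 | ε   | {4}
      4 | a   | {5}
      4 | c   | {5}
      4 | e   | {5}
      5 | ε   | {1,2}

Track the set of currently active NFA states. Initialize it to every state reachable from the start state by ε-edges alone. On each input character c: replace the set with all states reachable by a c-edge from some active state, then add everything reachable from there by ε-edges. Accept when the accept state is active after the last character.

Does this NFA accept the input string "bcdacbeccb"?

Answer: REJECT

Trace:
initial (ε-close {0}): {0,2}
'b' @ 1: {}  — no active states
rest 'cdacbeccb' ignored (set empty)
after full input: {}  (accept=1 not in)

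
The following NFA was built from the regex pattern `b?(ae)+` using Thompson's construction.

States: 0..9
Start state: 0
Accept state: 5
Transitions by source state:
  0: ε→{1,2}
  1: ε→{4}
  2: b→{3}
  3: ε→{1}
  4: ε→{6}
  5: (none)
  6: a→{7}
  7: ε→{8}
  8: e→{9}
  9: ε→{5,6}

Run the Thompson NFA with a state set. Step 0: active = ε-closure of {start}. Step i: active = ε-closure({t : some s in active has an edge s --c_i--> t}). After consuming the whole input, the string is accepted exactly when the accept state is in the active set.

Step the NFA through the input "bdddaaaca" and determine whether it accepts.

start: ε-closure({0}) = {0,1,2,4,6}
'b' @ 1: {1,3,4,6}
'd' @ 2: {}  — dead — no transitions
rest 'ddaaaca' ignored (set empty)
end set {} — state 5 not in

Answer: REJECT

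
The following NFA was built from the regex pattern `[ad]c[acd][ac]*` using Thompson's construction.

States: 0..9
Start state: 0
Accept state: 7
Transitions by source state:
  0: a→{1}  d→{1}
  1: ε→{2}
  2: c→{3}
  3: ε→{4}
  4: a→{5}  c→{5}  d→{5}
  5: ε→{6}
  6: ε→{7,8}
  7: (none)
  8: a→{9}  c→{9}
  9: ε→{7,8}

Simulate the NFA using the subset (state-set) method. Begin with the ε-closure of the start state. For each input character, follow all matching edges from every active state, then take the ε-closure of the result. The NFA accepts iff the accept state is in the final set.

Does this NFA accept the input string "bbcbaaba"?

Answer: REJECT

Steps:
start: ε-closure({0}) = {0}
'b' @ 1: {}  — no active states
rest 'bcbaaba' ignored (set empty)
final: {}; accept 7 not in set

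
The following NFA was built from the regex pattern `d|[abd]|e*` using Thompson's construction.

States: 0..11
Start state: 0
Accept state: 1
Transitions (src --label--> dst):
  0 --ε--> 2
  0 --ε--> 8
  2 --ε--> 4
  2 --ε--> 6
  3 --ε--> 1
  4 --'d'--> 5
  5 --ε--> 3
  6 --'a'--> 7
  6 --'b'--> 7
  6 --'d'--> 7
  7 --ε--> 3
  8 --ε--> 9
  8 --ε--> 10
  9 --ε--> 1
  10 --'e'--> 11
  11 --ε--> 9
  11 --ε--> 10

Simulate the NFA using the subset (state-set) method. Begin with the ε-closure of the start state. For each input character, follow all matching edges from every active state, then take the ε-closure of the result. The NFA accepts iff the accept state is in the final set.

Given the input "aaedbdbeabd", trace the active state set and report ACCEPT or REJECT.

Answer: REJECT

Derivation:
start: ε-closure({0}) = {0,1,2,4,6,8,9,10}
'a' @ 1: {1,3,7}  (accept∈set)
'a' @ 2: {}  — no active states
rest 'edbdbeabd' ignored (set empty)
after full input: {}  (accept=1 not in)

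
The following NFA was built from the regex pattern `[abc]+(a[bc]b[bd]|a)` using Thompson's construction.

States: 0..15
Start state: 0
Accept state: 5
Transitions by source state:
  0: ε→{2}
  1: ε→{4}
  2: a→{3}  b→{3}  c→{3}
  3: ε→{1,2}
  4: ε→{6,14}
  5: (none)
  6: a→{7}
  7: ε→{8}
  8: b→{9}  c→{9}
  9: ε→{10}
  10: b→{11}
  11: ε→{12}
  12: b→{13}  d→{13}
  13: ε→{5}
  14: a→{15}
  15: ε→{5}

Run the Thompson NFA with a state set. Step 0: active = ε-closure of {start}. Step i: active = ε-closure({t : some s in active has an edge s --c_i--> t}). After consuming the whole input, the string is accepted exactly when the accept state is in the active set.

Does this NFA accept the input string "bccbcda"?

S₀ = ε-closure({0}) = {0,2}
'b' @ 1: {1,2,3,4,6,14}
'c' @ 2: {1,2,3,4,6,14}
'c' @ 3: {1,2,3,4,6,14}
'b' @ 4: {1,2,3,4,6,14}
'c' @ 5: {1,2,3,4,6,14}
'd' @ 6: {}  — state set empty
rest 'a' ignored (set empty)
after full input: {}  (accept=5 not in)

Answer: REJECT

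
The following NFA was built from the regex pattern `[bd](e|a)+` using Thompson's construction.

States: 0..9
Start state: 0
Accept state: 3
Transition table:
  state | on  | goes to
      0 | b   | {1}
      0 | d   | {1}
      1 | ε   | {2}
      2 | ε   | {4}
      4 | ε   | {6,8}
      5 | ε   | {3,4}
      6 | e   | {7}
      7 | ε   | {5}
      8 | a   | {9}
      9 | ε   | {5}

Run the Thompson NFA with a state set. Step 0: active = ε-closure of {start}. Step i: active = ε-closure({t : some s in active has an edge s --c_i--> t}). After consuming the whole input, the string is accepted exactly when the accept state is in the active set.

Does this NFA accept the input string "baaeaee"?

Answer: ACCEPT

Steps:
initial (ε-close {0}): {0}
'b' @ 1: {1,2,4,6,8}
'a' @ 2: {3,4,5,6,8,9}  [accepting]
'a' @ 3: {3,4,5,6,8,9}  [accepting]
'e' @ 4: {3,4,5,6,7,8}  [accepting]
'a' @ 5: {3,4,5,6,8,9}  [accepting]
'e' @ 6: {3,4,5,6,7,8}  [accepting]
'e' @ 7: {3,4,5,6,7,8}  [accepting]
after full input: {3,4,5,6,7,8}  (accept=3 in)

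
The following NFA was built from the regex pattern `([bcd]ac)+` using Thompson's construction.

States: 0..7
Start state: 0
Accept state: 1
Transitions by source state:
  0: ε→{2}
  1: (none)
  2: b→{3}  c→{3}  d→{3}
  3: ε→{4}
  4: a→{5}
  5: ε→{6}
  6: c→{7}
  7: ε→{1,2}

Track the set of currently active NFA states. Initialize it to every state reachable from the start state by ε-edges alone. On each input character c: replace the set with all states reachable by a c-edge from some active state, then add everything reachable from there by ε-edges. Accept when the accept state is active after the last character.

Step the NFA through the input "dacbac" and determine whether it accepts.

Answer: ACCEPT

Steps:
start: ε-closure({0}) = {0,2}
'd' @ 1: {3,4}
'a' @ 2: {5,6}
'c' @ 3: {1,2,7}  ✓accept
'b' @ 4: {3,4}
'a' @ 5: {5,6}
'c' @ 6: {1,2,7}  ✓accept
final: {1,2,7}; accept 1 in set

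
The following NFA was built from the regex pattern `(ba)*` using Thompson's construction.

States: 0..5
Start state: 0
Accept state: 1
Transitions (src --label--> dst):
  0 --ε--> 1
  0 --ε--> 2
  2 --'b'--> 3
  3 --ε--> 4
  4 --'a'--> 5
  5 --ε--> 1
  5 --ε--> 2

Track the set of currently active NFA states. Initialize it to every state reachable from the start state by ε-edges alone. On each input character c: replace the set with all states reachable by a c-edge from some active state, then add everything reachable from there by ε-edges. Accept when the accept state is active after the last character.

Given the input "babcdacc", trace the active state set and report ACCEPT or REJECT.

start: ε-closure({0}) = {0,1,2}
'b' @ 1: {3,4}
'a' @ 2: {1,2,5}  (accept∈set)
'b' @ 3: {3,4}
'c' @ 4: {}  — no active states
rest 'dacc' ignored (set empty)
end set {} — state 1 not in

Answer: REJECT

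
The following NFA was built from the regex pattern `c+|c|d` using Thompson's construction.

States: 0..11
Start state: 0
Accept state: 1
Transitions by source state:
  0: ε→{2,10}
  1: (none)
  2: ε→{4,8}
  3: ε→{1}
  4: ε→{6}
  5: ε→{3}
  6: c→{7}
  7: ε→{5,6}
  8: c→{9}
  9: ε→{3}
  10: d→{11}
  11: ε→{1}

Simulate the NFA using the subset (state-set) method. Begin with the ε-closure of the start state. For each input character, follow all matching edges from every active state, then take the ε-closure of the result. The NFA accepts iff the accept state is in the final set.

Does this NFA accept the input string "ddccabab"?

Answer: REJECT

Steps:
initial (ε-close {0}): {0,2,4,6,8,10}
'd' @ 1: {1,11}  (accept∈set)
'd' @ 2: {}  — no active states
rest 'ccabab' ignored (set empty)
final: {}; accept 1 not in set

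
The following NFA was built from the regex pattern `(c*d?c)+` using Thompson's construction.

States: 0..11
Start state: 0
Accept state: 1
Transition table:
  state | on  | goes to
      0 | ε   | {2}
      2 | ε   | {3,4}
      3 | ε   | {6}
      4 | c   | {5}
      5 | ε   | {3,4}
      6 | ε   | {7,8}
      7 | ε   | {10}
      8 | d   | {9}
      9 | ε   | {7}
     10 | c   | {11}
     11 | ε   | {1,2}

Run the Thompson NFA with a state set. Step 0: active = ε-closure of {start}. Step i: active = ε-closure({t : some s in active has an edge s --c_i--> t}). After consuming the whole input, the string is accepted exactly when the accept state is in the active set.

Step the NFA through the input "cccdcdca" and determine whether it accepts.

start: ε-closure({0}) = {0,2,3,4,6,7,8,10}
'c' @ 1: {1,2,3,4,5,6,7,8,10,11}  ✓accept
'c' @ 2: {1,2,3,4,5,6,7,8,10,11}  ✓accept
'c' @ 3: {1,2,3,4,5,6,7,8,10,11}  ✓accept
'd' @ 4: {7,9,10}
'c' @ 5: {1,2,3,4,6,7,8,10,11}  ✓accept
'd' @ 6: {7,9,10}
'c' @ 7: {1,2,3,4,6,7,8,10,11}  ✓accept
'a' @ 8: {}  — dead — no transitions
end set {} — state 1 not in

Answer: REJECT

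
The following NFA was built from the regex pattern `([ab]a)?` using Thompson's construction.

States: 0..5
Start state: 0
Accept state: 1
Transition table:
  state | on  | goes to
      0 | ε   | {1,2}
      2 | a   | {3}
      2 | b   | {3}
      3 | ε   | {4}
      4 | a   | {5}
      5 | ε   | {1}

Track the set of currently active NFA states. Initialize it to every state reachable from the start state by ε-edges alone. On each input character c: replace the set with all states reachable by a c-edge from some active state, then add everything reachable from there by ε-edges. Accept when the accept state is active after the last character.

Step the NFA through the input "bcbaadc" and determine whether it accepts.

Answer: REJECT

Trace:
initial (ε-close {0}): {0,1,2}
'b' @ 1: {3,4}
'c' @ 2: {}  — no active states
rest 'baadc' ignored (set empty)
after full input: {}  (accept=1 not in)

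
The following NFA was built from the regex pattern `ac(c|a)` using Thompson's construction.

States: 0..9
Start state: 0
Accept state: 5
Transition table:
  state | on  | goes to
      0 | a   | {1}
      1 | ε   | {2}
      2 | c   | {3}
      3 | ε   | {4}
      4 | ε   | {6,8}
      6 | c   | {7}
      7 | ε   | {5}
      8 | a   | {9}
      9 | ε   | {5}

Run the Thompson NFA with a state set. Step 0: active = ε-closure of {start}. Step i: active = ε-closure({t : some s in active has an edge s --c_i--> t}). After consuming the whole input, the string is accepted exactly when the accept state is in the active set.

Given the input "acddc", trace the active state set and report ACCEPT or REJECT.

Answer: REJECT

Trace:
S₀ = ε-closure({0}) = {0}
'a' @ 1: {1,2}
'c' @ 2: {3,4,6,8}
'd' @ 3: {}  — no active states
rest 'dc' ignored (set empty)
final: {}; accept 5 not in set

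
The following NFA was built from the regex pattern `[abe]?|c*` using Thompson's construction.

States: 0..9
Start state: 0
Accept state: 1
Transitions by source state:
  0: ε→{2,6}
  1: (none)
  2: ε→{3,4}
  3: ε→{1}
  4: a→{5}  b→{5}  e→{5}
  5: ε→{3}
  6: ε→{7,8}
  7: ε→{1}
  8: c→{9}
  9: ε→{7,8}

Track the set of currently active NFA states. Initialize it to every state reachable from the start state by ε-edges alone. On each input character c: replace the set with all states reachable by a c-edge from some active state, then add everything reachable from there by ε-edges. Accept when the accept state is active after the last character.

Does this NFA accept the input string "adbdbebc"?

Answer: REJECT

Steps:
S₀ = ε-closure({0}) = {0,1,2,3,4,6,7,8}
'a' @ 1: {1,3,5}  ✓accept
'd' @ 2: {}  — state set empty
rest 'bdbebc' ignored (set empty)
final: {}; accept 1 not in set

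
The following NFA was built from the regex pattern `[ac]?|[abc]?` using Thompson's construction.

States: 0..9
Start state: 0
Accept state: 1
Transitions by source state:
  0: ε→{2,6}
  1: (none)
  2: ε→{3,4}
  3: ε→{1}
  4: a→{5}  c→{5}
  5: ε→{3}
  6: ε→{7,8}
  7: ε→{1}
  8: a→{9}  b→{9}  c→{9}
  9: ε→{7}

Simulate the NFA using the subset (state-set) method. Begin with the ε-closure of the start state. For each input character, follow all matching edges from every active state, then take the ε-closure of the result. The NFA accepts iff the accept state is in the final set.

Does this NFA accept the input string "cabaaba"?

Answer: REJECT

Trace:
start: ε-closure({0}) = {0,1,2,3,4,6,7,8}
'c' @ 1: {1,3,5,7,9}  ✓accept
'a' @ 2: {}  — state set empty
rest 'baaba' ignored (set empty)
final: {}; accept 1 not in set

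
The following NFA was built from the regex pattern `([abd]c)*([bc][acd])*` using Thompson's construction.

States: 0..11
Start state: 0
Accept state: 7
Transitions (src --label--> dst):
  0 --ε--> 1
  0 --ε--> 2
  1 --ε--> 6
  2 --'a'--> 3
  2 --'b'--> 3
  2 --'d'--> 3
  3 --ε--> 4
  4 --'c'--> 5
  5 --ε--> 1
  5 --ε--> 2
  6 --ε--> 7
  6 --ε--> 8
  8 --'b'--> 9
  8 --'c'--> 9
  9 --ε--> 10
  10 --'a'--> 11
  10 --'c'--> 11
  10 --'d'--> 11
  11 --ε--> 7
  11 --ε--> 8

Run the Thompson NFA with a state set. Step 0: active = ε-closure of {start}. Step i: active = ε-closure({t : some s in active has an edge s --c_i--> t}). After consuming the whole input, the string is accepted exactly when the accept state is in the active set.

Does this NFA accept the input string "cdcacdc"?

Answer: REJECT

Trace:
S₀ = ε-closure({0}) = {0,1,2,6,7,8}
'c' @ 1: {9,10}
'd' @ 2: {7,8,11}  ✓accept
'c' @ 3: {9,10}
'a' @ 4: {7,8,11}  ✓accept
'c' @ 5: {9,10}
'd' @ 6: {7,8,11}  ✓accept
'c' @ 7: {9,10}
final: {9,10}; accept 7 not in set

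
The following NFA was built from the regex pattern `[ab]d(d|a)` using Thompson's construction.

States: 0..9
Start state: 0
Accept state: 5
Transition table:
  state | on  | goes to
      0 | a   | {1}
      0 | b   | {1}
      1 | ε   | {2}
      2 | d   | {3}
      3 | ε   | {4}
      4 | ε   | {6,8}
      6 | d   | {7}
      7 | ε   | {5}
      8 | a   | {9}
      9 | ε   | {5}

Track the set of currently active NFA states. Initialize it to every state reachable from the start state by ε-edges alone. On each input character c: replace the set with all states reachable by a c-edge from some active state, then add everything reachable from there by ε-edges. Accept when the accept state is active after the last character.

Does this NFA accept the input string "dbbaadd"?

S₀ = ε-closure({0}) = {0}
'd' @ 1: {}  — state set empty
rest 'bbaadd' ignored (set empty)
after full input: {}  (accept=5 not in)

Answer: REJECT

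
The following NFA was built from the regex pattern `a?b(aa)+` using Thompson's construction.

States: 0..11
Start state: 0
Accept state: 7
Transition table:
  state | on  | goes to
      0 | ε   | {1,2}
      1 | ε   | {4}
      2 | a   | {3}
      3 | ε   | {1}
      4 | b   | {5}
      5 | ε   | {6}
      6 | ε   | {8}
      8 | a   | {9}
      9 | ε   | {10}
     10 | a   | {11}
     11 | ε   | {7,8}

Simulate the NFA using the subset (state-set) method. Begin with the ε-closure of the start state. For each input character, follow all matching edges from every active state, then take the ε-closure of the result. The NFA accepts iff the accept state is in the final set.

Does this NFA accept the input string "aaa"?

S₀ = ε-closure({0}) = {0,1,2,4}
'a' @ 1: {1,3,4}
'a' @ 2: {}  — no active states
rest 'a' ignored (set empty)
final: {}; accept 7 not in set

Answer: REJECT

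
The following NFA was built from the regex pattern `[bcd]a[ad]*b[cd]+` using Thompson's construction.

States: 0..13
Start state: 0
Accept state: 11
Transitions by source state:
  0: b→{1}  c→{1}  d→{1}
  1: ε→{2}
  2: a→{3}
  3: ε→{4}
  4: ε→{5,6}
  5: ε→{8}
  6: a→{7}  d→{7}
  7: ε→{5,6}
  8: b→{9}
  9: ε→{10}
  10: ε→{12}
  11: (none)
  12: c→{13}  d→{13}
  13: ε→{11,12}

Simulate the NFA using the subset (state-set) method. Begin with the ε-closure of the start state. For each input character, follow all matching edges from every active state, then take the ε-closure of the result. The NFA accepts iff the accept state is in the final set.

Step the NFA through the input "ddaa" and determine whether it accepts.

Answer: REJECT

Trace:
start: ε-closure({0}) = {0}
'd' @ 1: {1,2}
'd' @ 2: {}  — state set empty
rest 'aa' ignored (set empty)
end set {} — state 11 not in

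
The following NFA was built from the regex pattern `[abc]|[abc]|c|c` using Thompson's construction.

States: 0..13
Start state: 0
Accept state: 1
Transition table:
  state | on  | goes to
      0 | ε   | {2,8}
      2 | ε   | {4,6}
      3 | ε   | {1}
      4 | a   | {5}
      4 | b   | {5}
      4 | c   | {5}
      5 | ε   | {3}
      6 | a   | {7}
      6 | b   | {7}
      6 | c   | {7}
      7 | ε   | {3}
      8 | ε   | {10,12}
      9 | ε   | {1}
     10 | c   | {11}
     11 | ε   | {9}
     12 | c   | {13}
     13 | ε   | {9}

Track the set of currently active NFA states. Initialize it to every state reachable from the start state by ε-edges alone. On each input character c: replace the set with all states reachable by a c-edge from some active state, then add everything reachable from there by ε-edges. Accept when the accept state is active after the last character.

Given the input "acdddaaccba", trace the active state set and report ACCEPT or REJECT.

S₀ = ε-closure({0}) = {0,2,4,6,8,10,12}
'a' @ 1: {1,3,5,7}  ✓accept
'c' @ 2: {}  — state set empty
rest 'dddaaccba' ignored (set empty)
end set {} — state 1 not in

Answer: REJECT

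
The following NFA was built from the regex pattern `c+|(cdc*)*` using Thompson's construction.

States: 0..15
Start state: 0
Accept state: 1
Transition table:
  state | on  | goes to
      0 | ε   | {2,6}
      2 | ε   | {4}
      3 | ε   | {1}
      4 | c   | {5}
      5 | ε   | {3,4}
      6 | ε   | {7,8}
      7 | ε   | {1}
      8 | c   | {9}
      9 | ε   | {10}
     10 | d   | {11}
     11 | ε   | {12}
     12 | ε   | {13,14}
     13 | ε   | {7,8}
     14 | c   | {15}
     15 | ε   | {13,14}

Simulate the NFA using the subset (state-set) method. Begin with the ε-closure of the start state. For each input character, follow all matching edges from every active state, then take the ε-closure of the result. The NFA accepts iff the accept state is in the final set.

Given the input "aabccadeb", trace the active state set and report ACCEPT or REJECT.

start: ε-closure({0}) = {0,1,2,4,6,7,8}
'a' @ 1: {}  — no active states
rest 'abccadeb' ignored (set empty)
end set {} — state 1 not in

Answer: REJECT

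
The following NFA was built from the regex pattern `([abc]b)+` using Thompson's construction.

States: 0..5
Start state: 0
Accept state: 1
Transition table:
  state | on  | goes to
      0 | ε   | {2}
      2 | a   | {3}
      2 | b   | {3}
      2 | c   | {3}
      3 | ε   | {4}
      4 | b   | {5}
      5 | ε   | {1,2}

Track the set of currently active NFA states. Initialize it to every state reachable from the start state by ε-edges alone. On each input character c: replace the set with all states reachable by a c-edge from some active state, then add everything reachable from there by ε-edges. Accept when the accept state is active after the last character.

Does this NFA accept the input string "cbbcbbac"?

S₀ = ε-closure({0}) = {0,2}
'c' @ 1: {3,4}
'b' @ 2: {1,2,5}  ✓accept
'b' @ 3: {3,4}
'c' @ 4: {}  — state set empty
rest 'bbac' ignored (set empty)
final: {}; accept 1 not in set

Answer: REJECT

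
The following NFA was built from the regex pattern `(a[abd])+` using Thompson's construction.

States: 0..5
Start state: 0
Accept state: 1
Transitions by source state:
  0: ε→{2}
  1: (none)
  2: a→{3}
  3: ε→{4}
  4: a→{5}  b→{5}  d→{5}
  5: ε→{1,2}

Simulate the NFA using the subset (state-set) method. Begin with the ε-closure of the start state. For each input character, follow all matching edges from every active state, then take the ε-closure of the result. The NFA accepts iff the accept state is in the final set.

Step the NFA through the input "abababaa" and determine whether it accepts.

start: ε-closure({0}) = {0,2}
'a' @ 1: {3,4}
'b' @ 2: {1,2,5}  ✓accept
'a' @ 3: {3,4}
'b' @ 4: {1,2,5}  ✓accept
'a' @ 5: {3,4}
'b' @ 6: {1,2,5}  ✓accept
'a' @ 7: {3,4}
'a' @ 8: {1,2,5}  ✓accept
end set {1,2,5} — state 1 in

Answer: ACCEPT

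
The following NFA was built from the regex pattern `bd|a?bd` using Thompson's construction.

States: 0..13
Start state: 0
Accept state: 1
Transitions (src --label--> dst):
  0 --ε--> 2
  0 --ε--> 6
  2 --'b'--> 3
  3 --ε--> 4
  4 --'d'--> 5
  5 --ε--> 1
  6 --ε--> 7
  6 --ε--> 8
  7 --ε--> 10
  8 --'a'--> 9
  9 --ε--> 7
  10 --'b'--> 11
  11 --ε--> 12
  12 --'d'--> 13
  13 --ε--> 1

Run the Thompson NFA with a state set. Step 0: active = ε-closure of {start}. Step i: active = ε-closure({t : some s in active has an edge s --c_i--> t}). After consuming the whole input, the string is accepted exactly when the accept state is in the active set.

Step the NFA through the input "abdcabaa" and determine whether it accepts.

Answer: REJECT

Derivation:
S₀ = ε-closure({0}) = {0,2,6,7,8,10}
'a' @ 1: {7,9,10}
'b' @ 2: {11,12}
'd' @ 3: {1,13}  (accept∈set)
'c' @ 4: {}  — no active states
rest 'abaa' ignored (set empty)
after full input: {}  (accept=1 not in)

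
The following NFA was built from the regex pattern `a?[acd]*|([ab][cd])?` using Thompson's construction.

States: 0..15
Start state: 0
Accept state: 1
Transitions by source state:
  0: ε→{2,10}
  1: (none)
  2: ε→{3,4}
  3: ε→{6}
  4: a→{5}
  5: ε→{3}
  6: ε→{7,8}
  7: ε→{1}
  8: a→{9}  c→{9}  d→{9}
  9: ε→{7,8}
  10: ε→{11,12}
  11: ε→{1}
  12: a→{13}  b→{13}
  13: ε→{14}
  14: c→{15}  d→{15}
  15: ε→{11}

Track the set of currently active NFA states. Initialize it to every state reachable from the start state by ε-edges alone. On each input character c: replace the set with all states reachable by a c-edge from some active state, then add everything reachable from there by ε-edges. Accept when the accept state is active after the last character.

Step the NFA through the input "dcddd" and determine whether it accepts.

initial (ε-close {0}): {0,1,2,3,4,6,7,8,10,11,12}
'd' @ 1: {1,7,8,9}  ✓accept
'c' @ 2: {1,7,8,9}  ✓accept
'd' @ 3: {1,7,8,9}  ✓accept
'd' @ 4: {1,7,8,9}  ✓accept
'd' @ 5: {1,7,8,9}  ✓accept
final: {1,7,8,9}; accept 1 in set

Answer: ACCEPT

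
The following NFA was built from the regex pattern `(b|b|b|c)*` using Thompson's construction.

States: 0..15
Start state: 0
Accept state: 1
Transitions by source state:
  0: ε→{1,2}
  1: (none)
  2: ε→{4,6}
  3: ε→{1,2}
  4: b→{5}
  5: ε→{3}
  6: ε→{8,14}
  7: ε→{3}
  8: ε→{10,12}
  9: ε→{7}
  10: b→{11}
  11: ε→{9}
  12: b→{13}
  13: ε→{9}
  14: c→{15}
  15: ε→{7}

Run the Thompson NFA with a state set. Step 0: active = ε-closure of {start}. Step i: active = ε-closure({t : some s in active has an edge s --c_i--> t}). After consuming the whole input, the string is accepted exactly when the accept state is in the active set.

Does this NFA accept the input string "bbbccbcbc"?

Answer: ACCEPT

Derivation:
S₀ = ε-closure({0}) = {0,1,2,4,6,8,10,12,14}
'b' @ 1: {1,2,3,4,5,6,7,8,9,10,11,12,13,14}  (accept∈set)
'b' @ 2: {1,2,3,4,5,6,7,8,9,10,11,12,13,14}  (accept∈set)
'b' @ 3: {1,2,3,4,5,6,7,8,9,10,11,12,13,14}  (accept∈set)
'c' @ 4: {1,2,3,4,6,7,8,10,12,14,15}  (accept∈set)
'c' @ 5: {1,2,3,4,6,7,8,10,12,14,15}  (accept∈set)
'b' @ 6: {1,2,3,4,5,6,7,8,9,10,11,12,13,14}  (accept∈set)
'c' @ 7: {1,2,3,4,6,7,8,10,12,14,15}  (accept∈set)
'b' @ 8: {1,2,3,4,5,6,7,8,9,10,11,12,13,14}  (accept∈set)
'c' @ 9: {1,2,3,4,6,7,8,10,12,14,15}  (accept∈set)
after full input: {1,2,3,4,6,7,8,10,12,14,15}  (accept=1 in)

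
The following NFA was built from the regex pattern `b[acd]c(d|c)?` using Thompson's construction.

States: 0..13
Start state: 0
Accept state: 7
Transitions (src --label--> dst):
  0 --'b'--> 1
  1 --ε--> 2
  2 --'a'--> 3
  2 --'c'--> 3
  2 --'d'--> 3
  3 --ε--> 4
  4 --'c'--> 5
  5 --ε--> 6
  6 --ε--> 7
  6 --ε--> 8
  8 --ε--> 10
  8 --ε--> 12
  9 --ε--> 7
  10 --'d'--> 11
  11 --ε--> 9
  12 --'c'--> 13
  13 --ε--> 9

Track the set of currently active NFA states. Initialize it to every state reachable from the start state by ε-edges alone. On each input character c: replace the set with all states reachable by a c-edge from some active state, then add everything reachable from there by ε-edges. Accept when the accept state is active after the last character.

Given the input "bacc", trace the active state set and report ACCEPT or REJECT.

Answer: ACCEPT

Steps:
S₀ = ε-closure({0}) = {0}
'b' @ 1: {1,2}
'a' @ 2: {3,4}
'c' @ 3: {5,6,7,8,10,12}  ✓accept
'c' @ 4: {7,9,13}  ✓accept
after full input: {7,9,13}  (accept=7 in)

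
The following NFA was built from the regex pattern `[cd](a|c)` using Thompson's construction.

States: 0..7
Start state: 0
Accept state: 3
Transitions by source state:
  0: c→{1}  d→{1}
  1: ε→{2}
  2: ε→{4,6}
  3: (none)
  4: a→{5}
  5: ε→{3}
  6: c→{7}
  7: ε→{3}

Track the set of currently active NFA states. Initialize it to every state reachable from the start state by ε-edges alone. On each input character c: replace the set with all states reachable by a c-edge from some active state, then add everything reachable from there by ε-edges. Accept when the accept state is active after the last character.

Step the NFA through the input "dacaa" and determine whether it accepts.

Answer: REJECT

Trace:
start: ε-closure({0}) = {0}
'd' @ 1: {1,2,4,6}
'a' @ 2: {3,5}  (accept∈set)
'c' @ 3: {}  — dead — no transitions
rest 'aa' ignored (set empty)
end set {} — state 3 not in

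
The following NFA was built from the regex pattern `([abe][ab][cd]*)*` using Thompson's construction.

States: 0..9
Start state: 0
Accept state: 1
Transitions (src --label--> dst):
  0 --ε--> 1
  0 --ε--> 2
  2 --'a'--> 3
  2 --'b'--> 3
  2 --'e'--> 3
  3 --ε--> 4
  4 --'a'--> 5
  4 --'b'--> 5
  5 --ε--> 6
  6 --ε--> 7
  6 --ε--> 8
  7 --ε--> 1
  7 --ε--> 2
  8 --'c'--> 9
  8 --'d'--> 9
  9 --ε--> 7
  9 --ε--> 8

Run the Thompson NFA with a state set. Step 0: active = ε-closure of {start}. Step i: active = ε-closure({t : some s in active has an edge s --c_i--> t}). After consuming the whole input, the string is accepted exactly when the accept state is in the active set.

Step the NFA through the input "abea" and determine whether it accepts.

Answer: ACCEPT

Trace:
initial (ε-close {0}): {0,1,2}
'a' @ 1: {3,4}
'b' @ 2: {1,2,5,6,7,8}  (accept∈set)
'e' @ 3: {3,4}
'a' @ 4: {1,2,5,6,7,8}  (accept∈set)
final: {1,2,5,6,7,8}; accept 1 in set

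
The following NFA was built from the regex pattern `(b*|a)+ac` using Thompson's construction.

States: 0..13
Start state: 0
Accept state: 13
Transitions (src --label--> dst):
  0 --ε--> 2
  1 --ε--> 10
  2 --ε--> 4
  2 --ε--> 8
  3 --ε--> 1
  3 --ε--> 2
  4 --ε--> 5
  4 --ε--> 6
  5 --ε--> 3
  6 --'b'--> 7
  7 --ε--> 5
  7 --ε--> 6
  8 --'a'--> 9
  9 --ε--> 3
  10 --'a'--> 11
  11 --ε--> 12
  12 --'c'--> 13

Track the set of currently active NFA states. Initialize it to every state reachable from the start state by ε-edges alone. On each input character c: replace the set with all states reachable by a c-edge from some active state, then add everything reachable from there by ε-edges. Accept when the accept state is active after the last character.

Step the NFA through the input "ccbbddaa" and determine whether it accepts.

start: ε-closure({0}) = {0,1,2,3,4,5,6,8,10}
'c' @ 1: {}  — dead — no transitions
rest 'cbbddaa' ignored (set empty)
after full input: {}  (accept=13 not in)

Answer: REJECT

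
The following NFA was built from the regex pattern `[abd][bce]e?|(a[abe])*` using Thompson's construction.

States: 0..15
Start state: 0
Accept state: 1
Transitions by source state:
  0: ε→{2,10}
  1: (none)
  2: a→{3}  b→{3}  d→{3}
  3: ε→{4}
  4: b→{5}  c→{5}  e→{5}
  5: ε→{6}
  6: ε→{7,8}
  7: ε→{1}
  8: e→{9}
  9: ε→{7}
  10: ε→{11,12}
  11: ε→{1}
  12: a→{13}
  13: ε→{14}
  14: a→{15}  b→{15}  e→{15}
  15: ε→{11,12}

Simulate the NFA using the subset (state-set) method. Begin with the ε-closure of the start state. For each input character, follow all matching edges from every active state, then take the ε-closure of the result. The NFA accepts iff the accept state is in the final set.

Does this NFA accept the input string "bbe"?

start: ε-closure({0}) = {0,1,2,10,11,12}
'b' @ 1: {3,4}
'b' @ 2: {1,5,6,7,8}  ✓accept
'e' @ 3: {1,7,9}  ✓accept
end set {1,7,9} — state 1 in

Answer: ACCEPT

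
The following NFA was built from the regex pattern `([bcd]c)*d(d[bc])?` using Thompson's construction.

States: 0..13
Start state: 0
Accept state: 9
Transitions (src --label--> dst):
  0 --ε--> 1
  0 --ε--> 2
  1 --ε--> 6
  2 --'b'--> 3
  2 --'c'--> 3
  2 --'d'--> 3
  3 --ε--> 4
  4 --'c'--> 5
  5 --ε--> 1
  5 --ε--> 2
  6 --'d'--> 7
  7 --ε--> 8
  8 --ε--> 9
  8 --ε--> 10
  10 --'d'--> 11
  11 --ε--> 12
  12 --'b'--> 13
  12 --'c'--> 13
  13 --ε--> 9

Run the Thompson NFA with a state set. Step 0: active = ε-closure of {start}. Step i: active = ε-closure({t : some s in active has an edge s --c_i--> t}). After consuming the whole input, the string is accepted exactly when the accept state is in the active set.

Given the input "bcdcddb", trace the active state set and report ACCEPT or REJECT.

initial (ε-close {0}): {0,1,2,6}
'b' @ 1: {3,4}
'c' @ 2: {1,2,5,6}
'd' @ 3: {3,4,7,8,9,10}  ✓accept
'c' @ 4: {1,2,5,6}
'd' @ 5: {3,4,7,8,9,10}  ✓accept
'd' @ 6: {11,12}
'b' @ 7: {9,13}  ✓accept
end set {9,13} — state 9 in

Answer: ACCEPT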